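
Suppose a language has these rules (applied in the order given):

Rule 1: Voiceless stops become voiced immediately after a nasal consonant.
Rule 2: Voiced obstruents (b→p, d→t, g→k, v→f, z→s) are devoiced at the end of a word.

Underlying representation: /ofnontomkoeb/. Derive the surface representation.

ofnondomgoep

Rule 1 (post-nasal voicing): /t/ is a voiceless stop immediately after the nasal /n/, so it voices to [d]. /k/ is a voiceless stop immediately after the nasal /m/, so it voices to [g]. /ofnontomkoeb/ → ofnondomgoeb.
Rule 2 (final devoicing): /b/ is a voiced obstruent in word-final position, so it devoices to [p]. /ofnondomgoeb/ → ofnondomgoep.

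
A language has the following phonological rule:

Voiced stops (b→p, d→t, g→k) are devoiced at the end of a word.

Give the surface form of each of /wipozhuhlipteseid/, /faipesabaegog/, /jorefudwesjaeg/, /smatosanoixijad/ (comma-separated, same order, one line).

/wipozhuhlipteseid/: /d/ is a voiced stop in word-final position, so it devoices to [t]. → [wipozhuhlipteseit].
/faipesabaegog/: /g/ is a voiced stop in word-final position, so it devoices to [k]. → [faipesabaegok].
/jorefudwesjaeg/: /g/ is a voiced stop in word-final position, so it devoices to [k]. → [jorefudwesjaek].
/smatosanoixijad/: /d/ is a voiced stop in word-final position, so it devoices to [t]. → [smatosanoixijat].

wipozhuhlipteseit, faipesabaegok, jorefudwesjaek, smatosanoixijat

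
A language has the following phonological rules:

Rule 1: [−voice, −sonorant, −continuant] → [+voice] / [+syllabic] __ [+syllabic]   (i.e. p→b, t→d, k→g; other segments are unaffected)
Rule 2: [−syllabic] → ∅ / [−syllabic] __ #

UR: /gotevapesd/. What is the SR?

Rule 1 (intervocalic voicing): /t/ is a voiceless stop between vowels /o/ and /e/, so it voices to [d]. /p/ is a voiceless stop between vowels /a/ and /e/, so it voices to [b]. /gotevapesd/ → godevabesd.
Rule 2 (final cluster simplification): /d/ is the second consonant of a word-final cluster /sd/, so it deletes. /godevabesd/ → godevabes.

godevabes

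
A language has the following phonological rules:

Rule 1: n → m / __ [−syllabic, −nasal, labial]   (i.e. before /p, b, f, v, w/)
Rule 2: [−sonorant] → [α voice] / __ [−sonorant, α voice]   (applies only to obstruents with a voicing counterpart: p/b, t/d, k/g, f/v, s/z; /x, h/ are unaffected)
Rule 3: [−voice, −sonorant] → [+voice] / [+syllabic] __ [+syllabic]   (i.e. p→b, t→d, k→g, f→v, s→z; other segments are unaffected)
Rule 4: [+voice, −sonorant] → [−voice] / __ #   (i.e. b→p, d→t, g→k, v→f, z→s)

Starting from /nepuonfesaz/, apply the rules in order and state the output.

Rule 1 (nasal place assimilation): /n/ precedes the labial consonant /f/, so it assimilates in place to [m]. /nepuonfesaz/ → nepuomfesaz.
Rule 2 (regressive voicing assimilation): no segment meets the environment; /nepuomfesaz/ is unchanged.
Rule 3 (intervocalic voicing): /p/ is a voiceless obstruent between vowels /e/ and /u/, so it voices to [b]. /s/ is a voiceless obstruent between vowels /e/ and /a/, so it voices to [z]. /nepuomfesaz/ → nebuomfezaz.
Rule 4 (final devoicing): /z/ is a voiced obstruent in word-final position, so it devoices to [s]. /nebuomfezaz/ → nebuomfezas.

nebuomfezas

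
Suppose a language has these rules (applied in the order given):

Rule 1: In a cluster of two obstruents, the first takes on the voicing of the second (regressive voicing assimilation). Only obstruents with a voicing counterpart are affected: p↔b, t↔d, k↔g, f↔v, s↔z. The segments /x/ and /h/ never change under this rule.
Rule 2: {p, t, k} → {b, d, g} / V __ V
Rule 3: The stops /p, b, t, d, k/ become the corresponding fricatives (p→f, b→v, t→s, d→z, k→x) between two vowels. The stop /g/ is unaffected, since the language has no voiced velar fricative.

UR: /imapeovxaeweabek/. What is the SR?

imaveofxaeweavek

Rule 1 (regressive voicing assimilation): /v/ precedes the voiceless obstruent /x/, so it devoices to [f] by assimilation. /imapeovxaeweabek/ → imapeofxaeweabek.
Rule 2 (intervocalic voicing): /p/ is a voiceless stop between vowels /a/ and /e/, so it voices to [b]. /imapeofxaeweabek/ → imabeofxaeweabek.
Rule 3 (intervocalic spirantization): /b/ is a stop between vowels /a/ and /e/, so it spirantizes to the fricative [v]. /b/ is a stop between vowels /a/ and /e/, so it spirantizes to the fricative [v]. /imabeofxaeweabek/ → imaveofxaeweavek.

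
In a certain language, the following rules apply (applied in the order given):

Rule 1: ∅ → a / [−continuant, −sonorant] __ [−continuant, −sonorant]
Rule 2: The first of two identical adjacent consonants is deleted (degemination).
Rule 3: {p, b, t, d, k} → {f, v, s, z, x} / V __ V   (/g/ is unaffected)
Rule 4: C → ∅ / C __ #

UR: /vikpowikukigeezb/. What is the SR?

vixafowixuxigeez

Rule 1 (stop-cluster a-epenthesis): /k/ and /p/ form a stop–stop cluster, so [a] is inserted between them. /vikpowikukigeezb/ → vikapowikukigeezb.
Rule 2 (degemination): no segment meets the environment; /vikapowikukigeezb/ is unchanged.
Rule 3 (intervocalic spirantization): /k/ is a stop between vowels /i/ and /a/, so it spirantizes to the fricative [x]. /p/ is a stop between vowels /a/ and /o/, so it spirantizes to the fricative [f]. /k/ is a stop between vowels /i/ and /u/, so it spirantizes to the fricative [x]. /k/ is a stop between vowels /u/ and /i/, so it spirantizes to the fricative [x]. /vikapowikukigeezb/ → vixafowixuxigeezb.
Rule 4 (final cluster simplification): /b/ is the second consonant of a word-final cluster /zb/, so it deletes. /vixafowixuxigeezb/ → vixafowixuxigeez.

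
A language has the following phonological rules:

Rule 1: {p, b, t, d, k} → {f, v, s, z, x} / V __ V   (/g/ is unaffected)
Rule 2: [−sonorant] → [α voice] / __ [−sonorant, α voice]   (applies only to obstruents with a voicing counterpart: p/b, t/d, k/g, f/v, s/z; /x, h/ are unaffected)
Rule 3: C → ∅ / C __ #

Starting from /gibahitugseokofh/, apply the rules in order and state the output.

givahisukseoxof

Rule 1 (intervocalic spirantization): /b/ is a stop between vowels /i/ and /a/, so it spirantizes to the fricative [v]. /t/ is a stop between vowels /i/ and /u/, so it spirantizes to the fricative [s]. /k/ is a stop between vowels /o/ and /o/, so it spirantizes to the fricative [x]. /gibahitugseokofh/ → givahisugseoxofh.
Rule 2 (regressive voicing assimilation): /g/ precedes the voiceless obstruent /s/, so it devoices to [k] by assimilation. /givahisugseoxofh/ → givahisukseoxofh.
Rule 3 (final cluster simplification): /h/ is the second consonant of a word-final cluster /fh/, so it deletes. /givahisukseoxofh/ → givahisukseoxof.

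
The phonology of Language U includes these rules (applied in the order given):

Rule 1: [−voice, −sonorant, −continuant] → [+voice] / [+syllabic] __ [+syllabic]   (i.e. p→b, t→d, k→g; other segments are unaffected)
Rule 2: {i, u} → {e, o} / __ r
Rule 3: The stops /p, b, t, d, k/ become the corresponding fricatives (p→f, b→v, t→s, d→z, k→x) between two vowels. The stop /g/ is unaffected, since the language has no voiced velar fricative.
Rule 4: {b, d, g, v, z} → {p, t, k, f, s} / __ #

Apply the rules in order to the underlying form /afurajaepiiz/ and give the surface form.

aforajaeviis

Rule 1 (intervocalic voicing): /p/ is a voiceless stop between vowels /e/ and /i/, so it voices to [b]. /afurajaepiiz/ → afurajaebiiz.
Rule 2 (pre-rhotic lowering): /u/ is a high vowel immediately before /r/, so it lowers to [o]. /afurajaebiiz/ → aforajaebiiz.
Rule 3 (intervocalic spirantization): /b/ is a stop between vowels /e/ and /i/, so it spirantizes to the fricative [v]. /aforajaebiiz/ → aforajaeviiz.
Rule 4 (final devoicing): /z/ is a voiced obstruent in word-final position, so it devoices to [s]. /aforajaeviiz/ → aforajaeviis.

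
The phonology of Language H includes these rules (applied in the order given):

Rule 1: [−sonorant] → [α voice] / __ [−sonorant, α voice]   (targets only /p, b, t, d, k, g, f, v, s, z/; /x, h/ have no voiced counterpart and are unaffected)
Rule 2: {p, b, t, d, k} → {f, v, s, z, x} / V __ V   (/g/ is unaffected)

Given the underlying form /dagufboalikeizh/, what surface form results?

daguvboalixeish

Rule 1 (regressive voicing assimilation): /f/ precedes the voiced obstruent /b/, so it voices to [v] by assimilation. /z/ precedes the voiceless obstruent /h/, so it devoices to [s] by assimilation. /dagufboalikeizh/ → daguvboalikeish.
Rule 2 (intervocalic spirantization): /k/ is a stop between vowels /i/ and /e/, so it spirantizes to the fricative [x]. /daguvboalikeish/ → daguvboalixeish.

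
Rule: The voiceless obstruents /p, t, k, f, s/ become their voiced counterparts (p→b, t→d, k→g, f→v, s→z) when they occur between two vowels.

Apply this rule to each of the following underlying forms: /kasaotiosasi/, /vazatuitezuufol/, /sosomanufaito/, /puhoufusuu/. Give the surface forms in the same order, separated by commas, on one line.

kazaodiozazi, vazaduidezuuvol, sozomanuvaido, puhouvuzuu

/kasaotiosasi/: /s/ is a voiceless obstruent between vowels /a/ and /a/, so it voices to [z]. /t/ is a voiceless obstruent between vowels /o/ and /i/, so it voices to [d]. /s/ is a voiceless obstruent between vowels /o/ and /a/, so it voices to [z]. /s/ is a voiceless obstruent between vowels /a/ and /i/, so it voices to [z]. → [kazaodiozazi].
/vazatuitezuufol/: /t/ is a voiceless obstruent between vowels /a/ and /u/, so it voices to [d]. /t/ is a voiceless obstruent between vowels /i/ and /e/, so it voices to [d]. /f/ is a voiceless obstruent between vowels /u/ and /o/, so it voices to [v]. → [vazaduidezuuvol].
/sosomanufaito/: /s/ is a voiceless obstruent between vowels /o/ and /o/, so it voices to [z]. /f/ is a voiceless obstruent between vowels /u/ and /a/, so it voices to [v]. /t/ is a voiceless obstruent between vowels /i/ and /o/, so it voices to [d]. → [sozomanuvaido].
/puhoufusuu/: /f/ is a voiceless obstruent between vowels /u/ and /u/, so it voices to [v]. /s/ is a voiceless obstruent between vowels /u/ and /u/, so it voices to [z]. → [puhouvuzuu].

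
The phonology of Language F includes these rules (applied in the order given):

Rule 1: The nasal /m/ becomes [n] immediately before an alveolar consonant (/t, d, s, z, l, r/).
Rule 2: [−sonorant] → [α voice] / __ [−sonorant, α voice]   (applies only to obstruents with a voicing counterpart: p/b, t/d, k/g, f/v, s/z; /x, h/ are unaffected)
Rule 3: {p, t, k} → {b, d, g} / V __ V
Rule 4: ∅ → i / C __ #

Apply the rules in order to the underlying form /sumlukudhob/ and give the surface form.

Rule 1 (nasal place assimilation): /m/ precedes the alveolar consonant /l/, so it assimilates in place to [n]. /sumlukudhob/ → sunlukudhob.
Rule 2 (regressive voicing assimilation): /d/ precedes the voiceless obstruent /h/, so it devoices to [t] by assimilation. /sunlukudhob/ → sunlukuthob.
Rule 3 (intervocalic voicing): /k/ is a voiceless stop between vowels /u/ and /u/, so it voices to [g]. /sunlukuthob/ → sunluguthob.
Rule 4 (final i-epenthesis): the form ends in the consonant /b/, so [i] is inserted word-finally. /sunluguthob/ → sunluguthobi.

sunluguthobi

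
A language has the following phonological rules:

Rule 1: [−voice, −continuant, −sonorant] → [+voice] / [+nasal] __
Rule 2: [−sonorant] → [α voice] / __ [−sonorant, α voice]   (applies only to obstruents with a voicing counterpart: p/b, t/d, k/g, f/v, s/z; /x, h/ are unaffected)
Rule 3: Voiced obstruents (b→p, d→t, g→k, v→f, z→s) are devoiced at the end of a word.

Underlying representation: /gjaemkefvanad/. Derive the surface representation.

Rule 1 (post-nasal voicing): /k/ is a voiceless stop immediately after the nasal /m/, so it voices to [g]. /gjaemkefvanad/ → gjaemgefvanad.
Rule 2 (regressive voicing assimilation): /f/ precedes the voiced obstruent /v/, so it voices to [v] by assimilation. /gjaemgefvanad/ → gjaemgevvanad.
Rule 3 (final devoicing): /d/ is a voiced obstruent in word-final position, so it devoices to [t]. /gjaemgevvanad/ → gjaemgevvanat.

gjaemgevvanat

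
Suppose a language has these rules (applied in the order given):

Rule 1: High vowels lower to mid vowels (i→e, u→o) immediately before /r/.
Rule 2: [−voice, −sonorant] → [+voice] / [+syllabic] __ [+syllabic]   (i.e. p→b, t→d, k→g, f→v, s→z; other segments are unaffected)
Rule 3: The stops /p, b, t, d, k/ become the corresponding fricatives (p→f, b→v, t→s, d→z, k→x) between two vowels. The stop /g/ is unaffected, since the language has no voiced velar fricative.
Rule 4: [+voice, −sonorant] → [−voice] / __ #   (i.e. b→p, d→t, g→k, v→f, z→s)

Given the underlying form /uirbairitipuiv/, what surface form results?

uerbaerizivuif

Rule 1 (pre-rhotic lowering): /i/ is a high vowel immediately before /r/, so it lowers to [e]. /i/ is a high vowel immediately before /r/, so it lowers to [e]. /uirbairitipuiv/ → uerbaeritipuiv.
Rule 2 (intervocalic voicing): /t/ is a voiceless obstruent between vowels /i/ and /i/, so it voices to [d]. /p/ is a voiceless obstruent between vowels /i/ and /u/, so it voices to [b]. /uerbaeritipuiv/ → uerbaeridibuiv.
Rule 3 (intervocalic spirantization): /d/ is a stop between vowels /i/ and /i/, so it spirantizes to the fricative [z]. /b/ is a stop between vowels /i/ and /u/, so it spirantizes to the fricative [v]. /uerbaeridibuiv/ → uerbaerizivuiv.
Rule 4 (final devoicing): /v/ is a voiced obstruent in word-final position, so it devoices to [f]. /uerbaerizivuiv/ → uerbaerizivuif.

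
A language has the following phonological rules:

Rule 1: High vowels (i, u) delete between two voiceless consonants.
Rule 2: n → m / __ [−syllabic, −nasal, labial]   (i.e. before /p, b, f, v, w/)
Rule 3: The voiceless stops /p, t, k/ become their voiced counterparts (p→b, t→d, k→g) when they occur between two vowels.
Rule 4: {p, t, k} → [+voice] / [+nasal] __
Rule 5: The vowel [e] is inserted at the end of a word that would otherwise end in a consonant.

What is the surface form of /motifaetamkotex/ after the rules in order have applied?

Rule 1 (high vowel syncope): /i/ is a high vowel flanked by voiceless consonants /t/ and /f/, so it deletes. /motifaetamkotex/ → motfaetamkotex.
Rule 2 (nasal place assimilation): no segment meets the environment; /motfaetamkotex/ is unchanged.
Rule 3 (intervocalic voicing): /t/ is a voiceless stop between vowels /e/ and /a/, so it voices to [d]. /t/ is a voiceless stop between vowels /o/ and /e/, so it voices to [d]. /motfaetamkotex/ → motfaedamkodex.
Rule 4 (post-nasal voicing): /k/ is a voiceless stop immediately after the nasal /m/, so it voices to [g]. /motfaedamkodex/ → motfaedamgodex.
Rule 5 (final e-epenthesis): the form ends in the consonant /x/, so [e] is inserted word-finally. /motfaedamgodex/ → motfaedamgodexe.

motfaedamgodexe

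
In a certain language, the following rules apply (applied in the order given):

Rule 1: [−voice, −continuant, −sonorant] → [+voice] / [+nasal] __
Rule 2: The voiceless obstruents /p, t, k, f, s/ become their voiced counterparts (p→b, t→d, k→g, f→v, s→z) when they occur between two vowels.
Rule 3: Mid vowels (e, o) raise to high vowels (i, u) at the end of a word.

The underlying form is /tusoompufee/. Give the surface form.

Rule 1 (post-nasal voicing): /p/ is a voiceless stop immediately after the nasal /m/, so it voices to [b]. /tusoompufee/ → tusoombufee.
Rule 2 (intervocalic voicing): /s/ is a voiceless obstruent between vowels /u/ and /o/, so it voices to [z]. /f/ is a voiceless obstruent between vowels /u/ and /e/, so it voices to [v]. /tusoombufee/ → tuzoombuvee.
Rule 3 (final vowel raising): /e/ is a mid vowel in word-final position, so it raises to [i]. /tuzoombuvee/ → tuzoombuvei.

tuzoombuvei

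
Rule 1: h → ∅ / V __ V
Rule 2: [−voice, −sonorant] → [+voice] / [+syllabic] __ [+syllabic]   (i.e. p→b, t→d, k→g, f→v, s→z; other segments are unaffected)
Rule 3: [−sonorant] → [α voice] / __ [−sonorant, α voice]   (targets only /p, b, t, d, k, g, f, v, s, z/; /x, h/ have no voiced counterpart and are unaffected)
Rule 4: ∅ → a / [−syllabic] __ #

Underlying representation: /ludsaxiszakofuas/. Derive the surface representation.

Rule 1 (intervocalic h-deletion): no segment meets the environment; /ludsaxiszakofuas/ is unchanged.
Rule 2 (intervocalic voicing): /k/ is a voiceless obstruent between vowels /a/ and /o/, so it voices to [g]. /f/ is a voiceless obstruent between vowels /o/ and /u/, so it voices to [v]. /ludsaxiszakofuas/ → ludsaxiszagovuas.
Rule 3 (regressive voicing assimilation): /d/ precedes the voiceless obstruent /s/, so it devoices to [t] by assimilation. /s/ precedes the voiced obstruent /z/, so it voices to [z] by assimilation. /ludsaxiszagovuas/ → lutsaxizzagovuas.
Rule 4 (final a-epenthesis): the form ends in the consonant /s/, so [a] is inserted word-finally. /lutsaxizzagovuas/ → lutsaxizzagovuasa.

lutsaxizzagovuasa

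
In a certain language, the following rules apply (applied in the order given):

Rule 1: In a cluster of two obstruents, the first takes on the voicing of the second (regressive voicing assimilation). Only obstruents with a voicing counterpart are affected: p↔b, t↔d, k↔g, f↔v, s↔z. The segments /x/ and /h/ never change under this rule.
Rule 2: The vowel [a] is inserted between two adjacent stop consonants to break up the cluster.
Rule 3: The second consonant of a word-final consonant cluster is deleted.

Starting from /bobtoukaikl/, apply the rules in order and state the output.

bopatoukaik

Rule 1 (regressive voicing assimilation): /b/ precedes the voiceless obstruent /t/, so it devoices to [p] by assimilation. /bobtoukaikl/ → boptoukaikl.
Rule 2 (stop-cluster a-epenthesis): /p/ and /t/ form a stop–stop cluster, so [a] is inserted between them. /boptoukaikl/ → bopatoukaikl.
Rule 3 (final cluster simplification): /l/ is the second consonant of a word-final cluster /kl/, so it deletes. /bopatoukaikl/ → bopatoukaik.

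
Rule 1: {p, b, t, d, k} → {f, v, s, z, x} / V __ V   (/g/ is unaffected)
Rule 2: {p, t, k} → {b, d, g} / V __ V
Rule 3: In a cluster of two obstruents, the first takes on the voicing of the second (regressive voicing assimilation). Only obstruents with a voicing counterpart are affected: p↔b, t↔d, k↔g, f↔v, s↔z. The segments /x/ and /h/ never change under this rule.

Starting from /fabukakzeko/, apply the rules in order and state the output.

favuxagzexo

Rule 1 (intervocalic spirantization): /b/ is a stop between vowels /a/ and /u/, so it spirantizes to the fricative [v]. /k/ is a stop between vowels /u/ and /a/, so it spirantizes to the fricative [x]. /k/ is a stop between vowels /e/ and /o/, so it spirantizes to the fricative [x]. /fabukakzeko/ → favuxakzexo.
Rule 2 (intervocalic voicing): no segment meets the environment; /favuxakzexo/ is unchanged.
Rule 3 (regressive voicing assimilation): /k/ precedes the voiced obstruent /z/, so it voices to [g] by assimilation. /favuxakzexo/ → favuxagzexo.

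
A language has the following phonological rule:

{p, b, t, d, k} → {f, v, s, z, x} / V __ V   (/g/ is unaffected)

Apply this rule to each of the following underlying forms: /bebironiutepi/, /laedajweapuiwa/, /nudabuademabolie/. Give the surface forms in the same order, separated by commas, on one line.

bevironiusefi, laezajweafuiwa, nuzavuazemavolie

/bebironiutepi/: /b/ is a stop between vowels /e/ and /i/, so it spirantizes to the fricative [v]. /t/ is a stop between vowels /u/ and /e/, so it spirantizes to the fricative [s]. /p/ is a stop between vowels /e/ and /i/, so it spirantizes to the fricative [f]. → [bevironiusefi].
/laedajweapuiwa/: /d/ is a stop between vowels /e/ and /a/, so it spirantizes to the fricative [z]. /p/ is a stop between vowels /a/ and /u/, so it spirantizes to the fricative [f]. → [laezajweafuiwa].
/nudabuademabolie/: /d/ is a stop between vowels /u/ and /a/, so it spirantizes to the fricative [z]. /b/ is a stop between vowels /a/ and /u/, so it spirantizes to the fricative [v]. /d/ is a stop between vowels /a/ and /e/, so it spirantizes to the fricative [z]. /b/ is a stop between vowels /a/ and /o/, so it spirantizes to the fricative [v]. → [nuzavuazemavolie].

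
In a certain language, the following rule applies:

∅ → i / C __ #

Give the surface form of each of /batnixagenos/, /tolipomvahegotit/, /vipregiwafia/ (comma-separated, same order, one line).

batnixagenosi, tolipomvahegotiti, vipregiwafia

/batnixagenos/: the form ends in the consonant /s/, so [i] is inserted word-finally. → [batnixagenosi].
/tolipomvahegotit/: the form ends in the consonant /t/, so [i] is inserted word-finally. → [tolipomvahegotiti].
/vipregiwafia/: the rule's environment is not met; surfaces unchanged as [vipregiwafia].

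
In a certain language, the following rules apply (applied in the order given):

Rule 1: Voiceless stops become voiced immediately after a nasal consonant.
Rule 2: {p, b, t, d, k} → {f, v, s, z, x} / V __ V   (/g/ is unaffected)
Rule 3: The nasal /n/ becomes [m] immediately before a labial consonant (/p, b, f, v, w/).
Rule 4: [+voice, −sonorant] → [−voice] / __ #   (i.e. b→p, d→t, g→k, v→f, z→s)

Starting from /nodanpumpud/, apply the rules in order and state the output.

nozambumbut

Rule 1 (post-nasal voicing): /p/ is a voiceless stop immediately after the nasal /n/, so it voices to [b]. /p/ is a voiceless stop immediately after the nasal /m/, so it voices to [b]. /nodanpumpud/ → nodanbumbud.
Rule 2 (intervocalic spirantization): /d/ is a stop between vowels /o/ and /a/, so it spirantizes to the fricative [z]. /nodanbumbud/ → nozanbumbud.
Rule 3 (nasal place assimilation): /n/ precedes the labial consonant /b/, so it assimilates in place to [m]. /nozanbumbud/ → nozambumbud.
Rule 4 (final devoicing): /d/ is a voiced obstruent in word-final position, so it devoices to [t]. /nozambumbud/ → nozambumbut.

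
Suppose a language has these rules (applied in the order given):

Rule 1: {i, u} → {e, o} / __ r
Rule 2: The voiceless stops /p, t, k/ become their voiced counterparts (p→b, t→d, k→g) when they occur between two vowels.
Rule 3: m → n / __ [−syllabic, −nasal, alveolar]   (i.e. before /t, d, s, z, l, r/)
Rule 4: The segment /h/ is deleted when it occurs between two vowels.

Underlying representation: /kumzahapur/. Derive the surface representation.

kunzaabor

Rule 1 (pre-rhotic lowering): /u/ is a high vowel immediately before /r/, so it lowers to [o]. /kumzahapur/ → kumzahapor.
Rule 2 (intervocalic voicing): /p/ is a voiceless stop between vowels /a/ and /o/, so it voices to [b]. /kumzahapor/ → kumzahabor.
Rule 3 (nasal place assimilation): /m/ precedes the alveolar consonant /z/, so it assimilates in place to [n]. /kumzahabor/ → kunzahabor.
Rule 4 (intervocalic h-deletion): /h/ occurs between vowels /a/ and /a/, so it deletes. /kunzahabor/ → kunzaabor.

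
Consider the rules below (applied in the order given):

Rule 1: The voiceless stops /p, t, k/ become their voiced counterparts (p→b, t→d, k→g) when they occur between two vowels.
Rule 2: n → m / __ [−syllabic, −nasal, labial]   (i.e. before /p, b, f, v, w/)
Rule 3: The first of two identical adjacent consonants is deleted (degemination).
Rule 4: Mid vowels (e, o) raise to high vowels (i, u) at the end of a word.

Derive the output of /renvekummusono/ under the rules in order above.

Rule 1 (intervocalic voicing): /k/ is a voiceless stop between vowels /e/ and /u/, so it voices to [g]. /renvekummusono/ → renvegummusono.
Rule 2 (nasal place assimilation): /n/ precedes the labial consonant /v/, so it assimilates in place to [m]. /renvegummusono/ → remvegummusono.
Rule 3 (degemination): /mm/ is a geminate; the first /m/ deletes. /remvegummusono/ → remvegumusono.
Rule 4 (final vowel raising): /o/ is a mid vowel in word-final position, so it raises to [u]. /remvegumusono/ → remvegumusonu.

remvegumusonu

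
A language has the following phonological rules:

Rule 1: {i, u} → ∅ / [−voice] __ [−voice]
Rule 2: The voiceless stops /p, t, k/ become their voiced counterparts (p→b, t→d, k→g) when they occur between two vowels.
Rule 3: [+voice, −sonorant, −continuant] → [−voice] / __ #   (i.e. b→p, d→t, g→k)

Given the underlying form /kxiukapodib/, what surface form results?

kxiugabodip

Rule 1 (high vowel syncope): no segment meets the environment; /kxiukapodib/ is unchanged.
Rule 2 (intervocalic voicing): /k/ is a voiceless stop between vowels /u/ and /a/, so it voices to [g]. /p/ is a voiceless stop between vowels /a/ and /o/, so it voices to [b]. /kxiukapodib/ → kxiugabodib.
Rule 3 (final devoicing): /b/ is a voiced stop in word-final position, so it devoices to [p]. /kxiugabodib/ → kxiugabodip.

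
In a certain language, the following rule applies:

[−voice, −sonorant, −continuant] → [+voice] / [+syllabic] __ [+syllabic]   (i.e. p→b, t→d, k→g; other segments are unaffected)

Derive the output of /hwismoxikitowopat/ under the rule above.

/k/ is a voiceless stop between vowels /i/ and /i/, so it voices to [g].
/t/ is a voiceless stop between vowels /i/ and /o/, so it voices to [d].
/p/ is a voiceless stop between vowels /o/ and /a/, so it voices to [b].
The other instance of /t/ does not occur in the required environment and remains unchanged.
Surface form: [hwismoxigidowobat].

hwismoxigidowobat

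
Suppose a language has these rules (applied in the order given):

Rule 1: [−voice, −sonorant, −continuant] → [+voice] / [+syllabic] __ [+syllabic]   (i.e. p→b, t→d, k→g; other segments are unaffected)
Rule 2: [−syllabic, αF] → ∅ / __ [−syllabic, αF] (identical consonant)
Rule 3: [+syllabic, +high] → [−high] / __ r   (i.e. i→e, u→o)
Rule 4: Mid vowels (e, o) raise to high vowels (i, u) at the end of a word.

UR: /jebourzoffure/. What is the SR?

Rule 1 (intervocalic voicing): no segment meets the environment; /jebourzoffure/ is unchanged.
Rule 2 (degemination): /ff/ is a geminate; the first /f/ deletes. /jebourzoffure/ → jebourzofure.
Rule 3 (pre-rhotic lowering): /u/ is a high vowel immediately before /r/, so it lowers to [o]. /u/ is a high vowel immediately before /r/, so it lowers to [o]. /jebourzofure/ → jeboorzofore.
Rule 4 (final vowel raising): /e/ is a mid vowel in word-final position, so it raises to [i]. /jeboorzofore/ → jeboorzofori.

jeboorzofori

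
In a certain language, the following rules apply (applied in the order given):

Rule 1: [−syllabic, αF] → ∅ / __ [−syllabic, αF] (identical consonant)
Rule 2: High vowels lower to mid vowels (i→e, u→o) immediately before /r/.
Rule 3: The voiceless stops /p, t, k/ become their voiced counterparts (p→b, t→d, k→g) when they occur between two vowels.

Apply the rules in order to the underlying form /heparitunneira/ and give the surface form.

hebariduneera

Rule 1 (degemination): /nn/ is a geminate; the first /n/ deletes. /heparitunneira/ → heparituneira.
Rule 2 (pre-rhotic lowering): /i/ is a high vowel immediately before /r/, so it lowers to [e]. /heparituneira/ → heparituneera.
Rule 3 (intervocalic voicing): /p/ is a voiceless stop between vowels /e/ and /a/, so it voices to [b]. /t/ is a voiceless stop between vowels /i/ and /u/, so it voices to [d]. /heparituneera/ → hebariduneera.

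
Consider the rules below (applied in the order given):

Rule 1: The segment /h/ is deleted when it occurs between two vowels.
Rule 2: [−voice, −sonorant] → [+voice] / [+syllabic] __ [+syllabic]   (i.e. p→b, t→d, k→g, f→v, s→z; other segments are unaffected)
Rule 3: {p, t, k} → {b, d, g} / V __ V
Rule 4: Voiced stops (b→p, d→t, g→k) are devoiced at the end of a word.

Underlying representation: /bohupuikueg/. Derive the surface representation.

Rule 1 (intervocalic h-deletion): /h/ occurs between vowels /o/ and /u/, so it deletes. /bohupuikueg/ → boupuikueg.
Rule 2 (intervocalic voicing): /p/ is a voiceless obstruent between vowels /u/ and /u/, so it voices to [b]. /k/ is a voiceless obstruent between vowels /i/ and /u/, so it voices to [g]. /boupuikueg/ → boubuigueg.
Rule 3 (intervocalic voicing): no segment meets the environment; /boubuigueg/ is unchanged.
Rule 4 (final devoicing): /g/ is a voiced stop in word-final position, so it devoices to [k]. /boubuigueg/ → boubuiguek.

boubuiguek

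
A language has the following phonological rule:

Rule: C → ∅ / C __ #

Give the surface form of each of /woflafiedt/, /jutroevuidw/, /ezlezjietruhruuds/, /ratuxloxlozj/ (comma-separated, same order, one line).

woflafied, jutroevuid, ezlezjietruhruud, ratuxloxloz

/woflafiedt/: /t/ is the second consonant of a word-final cluster /dt/, so it deletes. → [woflafied].
/jutroevuidw/: /w/ is the second consonant of a word-final cluster /dw/, so it deletes. → [jutroevuid].
/ezlezjietruhruuds/: /s/ is the second consonant of a word-final cluster /ds/, so it deletes. → [ezlezjietruhruud].
/ratuxloxlozj/: /j/ is the second consonant of a word-final cluster /zj/, so it deletes. → [ratuxloxloz].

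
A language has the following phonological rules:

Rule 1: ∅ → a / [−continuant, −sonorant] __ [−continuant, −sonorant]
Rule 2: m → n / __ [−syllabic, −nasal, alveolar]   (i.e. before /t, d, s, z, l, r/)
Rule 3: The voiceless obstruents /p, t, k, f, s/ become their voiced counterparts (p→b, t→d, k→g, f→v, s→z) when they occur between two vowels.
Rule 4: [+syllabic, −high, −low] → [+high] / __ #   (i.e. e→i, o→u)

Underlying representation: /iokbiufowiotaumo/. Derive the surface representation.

iogabiuvowiodaumu

Rule 1 (stop-cluster a-epenthesis): /k/ and /b/ form a stop–stop cluster, so [a] is inserted between them. /iokbiufowiotaumo/ → iokabiufowiotaumo.
Rule 2 (nasal place assimilation): no segment meets the environment; /iokabiufowiotaumo/ is unchanged.
Rule 3 (intervocalic voicing): /k/ is a voiceless obstruent between vowels /o/ and /a/, so it voices to [g]. /f/ is a voiceless obstruent between vowels /u/ and /o/, so it voices to [v]. /t/ is a voiceless obstruent between vowels /o/ and /a/, so it voices to [d]. /iokabiufowiotaumo/ → iogabiuvowiodaumo.
Rule 4 (final vowel raising): /o/ is a mid vowel in word-final position, so it raises to [u]. /iogabiuvowiodaumo/ → iogabiuvowiodaumu.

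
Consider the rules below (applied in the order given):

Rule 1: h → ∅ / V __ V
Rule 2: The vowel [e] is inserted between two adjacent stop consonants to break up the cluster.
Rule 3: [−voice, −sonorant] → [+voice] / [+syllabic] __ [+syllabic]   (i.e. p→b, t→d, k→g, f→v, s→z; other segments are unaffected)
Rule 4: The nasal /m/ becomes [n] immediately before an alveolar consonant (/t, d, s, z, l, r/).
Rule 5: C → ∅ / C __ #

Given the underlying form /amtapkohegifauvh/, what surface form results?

antabegoegivauv

Rule 1 (intervocalic h-deletion): /h/ occurs between vowels /o/ and /e/, so it deletes. /amtapkohegifauvh/ → amtapkoegifauvh.
Rule 2 (stop-cluster e-epenthesis): /p/ and /k/ form a stop–stop cluster, so [e] is inserted between them. /amtapkoegifauvh/ → amtapekoegifauvh.
Rule 3 (intervocalic voicing): /p/ is a voiceless obstruent between vowels /a/ and /e/, so it voices to [b]. /k/ is a voiceless obstruent between vowels /e/ and /o/, so it voices to [g]. /f/ is a voiceless obstruent between vowels /i/ and /a/, so it voices to [v]. /amtapekoegifauvh/ → amtabegoegivauvh.
Rule 4 (nasal place assimilation): /m/ precedes the alveolar consonant /t/, so it assimilates in place to [n]. /amtabegoegivauvh/ → antabegoegivauvh.
Rule 5 (final cluster simplification): /h/ is the second consonant of a word-final cluster /vh/, so it deletes. /antabegoegivauvh/ → antabegoegivauv.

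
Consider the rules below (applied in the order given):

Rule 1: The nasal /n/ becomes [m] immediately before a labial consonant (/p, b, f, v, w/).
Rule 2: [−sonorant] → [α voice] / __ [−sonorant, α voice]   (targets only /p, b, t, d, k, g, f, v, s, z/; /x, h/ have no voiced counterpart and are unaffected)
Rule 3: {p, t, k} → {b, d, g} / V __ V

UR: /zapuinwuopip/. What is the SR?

zabuimwuobip

Rule 1 (nasal place assimilation): /n/ precedes the labial consonant /w/, so it assimilates in place to [m]. /zapuinwuopip/ → zapuimwuopip.
Rule 2 (regressive voicing assimilation): no segment meets the environment; /zapuimwuopip/ is unchanged.
Rule 3 (intervocalic voicing): /p/ is a voiceless stop between vowels /a/ and /u/, so it voices to [b]. /p/ is a voiceless stop between vowels /o/ and /i/, so it voices to [b]. /zapuimwuopip/ → zabuimwuobip.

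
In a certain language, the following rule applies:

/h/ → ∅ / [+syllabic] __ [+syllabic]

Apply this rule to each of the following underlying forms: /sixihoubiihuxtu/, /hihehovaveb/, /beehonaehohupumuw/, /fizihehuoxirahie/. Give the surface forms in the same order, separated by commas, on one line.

/sixihoubiihuxtu/: /h/ occurs between vowels /i/ and /o/, so it deletes. /h/ occurs between vowels /i/ and /u/, so it deletes. → [sixioubiiuxtu].
/hihehovaveb/: /h/ occurs between vowels /i/ and /e/, so it deletes. /h/ occurs between vowels /e/ and /o/, so it deletes. → [hieovaveb].
/beehonaehohupumuw/: /h/ occurs between vowels /e/ and /o/, so it deletes. /h/ occurs between vowels /e/ and /o/, so it deletes. /h/ occurs between vowels /o/ and /u/, so it deletes. → [beeonaeoupumuw].
/fizihehuoxirahie/: /h/ occurs between vowels /i/ and /e/, so it deletes. /h/ occurs between vowels /e/ and /u/, so it deletes. /h/ occurs between vowels /a/ and /i/, so it deletes. → [fizieuoxiraie].

sixioubiiuxtu, hieovaveb, beeonaeoupumuw, fizieuoxiraie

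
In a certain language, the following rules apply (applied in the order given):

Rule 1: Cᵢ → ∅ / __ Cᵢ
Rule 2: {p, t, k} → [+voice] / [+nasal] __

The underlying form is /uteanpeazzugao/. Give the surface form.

uteanbeazugao

Rule 1 (degemination): /zz/ is a geminate; the first /z/ deletes. /uteanpeazzugao/ → uteanpeazugao.
Rule 2 (post-nasal voicing): /p/ is a voiceless stop immediately after the nasal /n/, so it voices to [b]. /uteanpeazugao/ → uteanbeazugao.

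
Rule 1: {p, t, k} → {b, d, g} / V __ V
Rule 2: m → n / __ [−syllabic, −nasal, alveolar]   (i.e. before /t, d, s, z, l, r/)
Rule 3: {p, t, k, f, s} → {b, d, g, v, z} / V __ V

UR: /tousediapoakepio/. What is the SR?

touzediaboagebio

Rule 1 (intervocalic voicing): /p/ is a voiceless stop between vowels /a/ and /o/, so it voices to [b]. /k/ is a voiceless stop between vowels /a/ and /e/, so it voices to [g]. /p/ is a voiceless stop between vowels /e/ and /i/, so it voices to [b]. /tousediapoakepio/ → tousediaboagebio.
Rule 2 (nasal place assimilation): no segment meets the environment; /tousediaboagebio/ is unchanged.
Rule 3 (intervocalic voicing): /s/ is a voiceless obstruent between vowels /u/ and /e/, so it voices to [z]. /tousediaboagebio/ → touzediaboagebio.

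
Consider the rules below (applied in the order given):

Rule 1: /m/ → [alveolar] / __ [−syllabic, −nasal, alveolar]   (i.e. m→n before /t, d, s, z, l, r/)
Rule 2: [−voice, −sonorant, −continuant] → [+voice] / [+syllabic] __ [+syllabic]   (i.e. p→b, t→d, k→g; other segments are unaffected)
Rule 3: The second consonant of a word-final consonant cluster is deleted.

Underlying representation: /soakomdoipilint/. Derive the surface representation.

soagondoibilin

Rule 1 (nasal place assimilation): /m/ precedes the alveolar consonant /d/, so it assimilates in place to [n]. /soakomdoipilint/ → soakondoipilint.
Rule 2 (intervocalic voicing): /k/ is a voiceless stop between vowels /a/ and /o/, so it voices to [g]. /p/ is a voiceless stop between vowels /i/ and /i/, so it voices to [b]. /soakondoipilint/ → soagondoibilint.
Rule 3 (final cluster simplification): /t/ is the second consonant of a word-final cluster /nt/, so it deletes. /soagondoibilint/ → soagondoibilin.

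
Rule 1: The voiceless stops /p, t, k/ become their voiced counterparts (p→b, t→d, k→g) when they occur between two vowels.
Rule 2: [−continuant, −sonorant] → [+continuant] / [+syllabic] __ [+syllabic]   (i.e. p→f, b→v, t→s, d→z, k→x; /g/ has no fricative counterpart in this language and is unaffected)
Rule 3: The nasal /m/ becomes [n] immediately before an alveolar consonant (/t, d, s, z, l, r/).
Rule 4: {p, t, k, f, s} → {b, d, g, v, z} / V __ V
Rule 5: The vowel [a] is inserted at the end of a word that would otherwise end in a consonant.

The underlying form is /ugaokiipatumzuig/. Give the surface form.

ugaogiivazunzuiga

Rule 1 (intervocalic voicing): /k/ is a voiceless stop between vowels /o/ and /i/, so it voices to [g]. /p/ is a voiceless stop between vowels /i/ and /a/, so it voices to [b]. /t/ is a voiceless stop between vowels /a/ and /u/, so it voices to [d]. /ugaokiipatumzuig/ → ugaogiibadumzuig.
Rule 2 (intervocalic spirantization): /b/ is a stop between vowels /i/ and /a/, so it spirantizes to the fricative [v]. /d/ is a stop between vowels /a/ and /u/, so it spirantizes to the fricative [z]. /ugaogiibadumzuig/ → ugaogiivazumzuig.
Rule 3 (nasal place assimilation): /m/ precedes the alveolar consonant /z/, so it assimilates in place to [n]. /ugaogiivazumzuig/ → ugaogiivazunzuig.
Rule 4 (intervocalic voicing): no segment meets the environment; /ugaogiivazunzuig/ is unchanged.
Rule 5 (final a-epenthesis): the form ends in the consonant /g/, so [a] is inserted word-finally. /ugaogiivazunzuig/ → ugaogiivazunzuiga.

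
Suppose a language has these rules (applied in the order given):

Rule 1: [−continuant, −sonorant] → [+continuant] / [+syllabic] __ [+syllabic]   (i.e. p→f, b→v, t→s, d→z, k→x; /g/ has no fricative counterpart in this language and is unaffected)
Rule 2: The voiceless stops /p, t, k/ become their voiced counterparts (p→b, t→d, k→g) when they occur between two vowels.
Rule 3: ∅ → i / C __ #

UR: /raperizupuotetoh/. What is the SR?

raferizufuosesohi

Rule 1 (intervocalic spirantization): /p/ is a stop between vowels /a/ and /e/, so it spirantizes to the fricative [f]. /p/ is a stop between vowels /u/ and /u/, so it spirantizes to the fricative [f]. /t/ is a stop between vowels /o/ and /e/, so it spirantizes to the fricative [s]. /t/ is a stop between vowels /e/ and /o/, so it spirantizes to the fricative [s]. /raperizupuotetoh/ → raferizufuosesoh.
Rule 2 (intervocalic voicing): no segment meets the environment; /raferizufuosesoh/ is unchanged.
Rule 3 (final i-epenthesis): the form ends in the consonant /h/, so [i] is inserted word-finally. /raferizufuosesoh/ → raferizufuosesohi.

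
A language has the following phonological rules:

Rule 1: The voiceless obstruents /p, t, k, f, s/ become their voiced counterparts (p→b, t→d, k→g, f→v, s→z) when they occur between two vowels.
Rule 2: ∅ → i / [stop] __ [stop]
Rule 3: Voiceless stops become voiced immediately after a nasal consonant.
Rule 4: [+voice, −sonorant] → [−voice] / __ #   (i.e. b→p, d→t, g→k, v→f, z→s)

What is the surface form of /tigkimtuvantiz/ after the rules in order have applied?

Rule 1 (intervocalic voicing): no segment meets the environment; /tigkimtuvantiz/ is unchanged.
Rule 2 (stop-cluster i-epenthesis): /g/ and /k/ form a stop–stop cluster, so [i] is inserted between them. /tigkimtuvantiz/ → tigikimtuvantiz.
Rule 3 (post-nasal voicing): /t/ is a voiceless stop immediately after the nasal /m/, so it voices to [d]. /t/ is a voiceless stop immediately after the nasal /n/, so it voices to [d]. /tigikimtuvantiz/ → tigikimduvandiz.
Rule 4 (final devoicing): /z/ is a voiced obstruent in word-final position, so it devoices to [s]. /tigikimduvandiz/ → tigikimduvandis.

tigikimduvandis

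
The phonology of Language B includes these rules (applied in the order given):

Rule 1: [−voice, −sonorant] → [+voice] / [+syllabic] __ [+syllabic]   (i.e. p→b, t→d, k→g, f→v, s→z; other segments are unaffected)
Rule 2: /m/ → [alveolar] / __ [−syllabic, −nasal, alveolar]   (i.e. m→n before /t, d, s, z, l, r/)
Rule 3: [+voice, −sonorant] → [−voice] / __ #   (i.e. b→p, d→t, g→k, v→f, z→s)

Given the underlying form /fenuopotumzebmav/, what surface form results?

Rule 1 (intervocalic voicing): /p/ is a voiceless obstruent between vowels /o/ and /o/, so it voices to [b]. /t/ is a voiceless obstruent between vowels /o/ and /u/, so it voices to [d]. /fenuopotumzebmav/ → fenuobodumzebmav.
Rule 2 (nasal place assimilation): /m/ precedes the alveolar consonant /z/, so it assimilates in place to [n]. /fenuobodumzebmav/ → fenuobodunzebmav.
Rule 3 (final devoicing): /v/ is a voiced obstruent in word-final position, so it devoices to [f]. /fenuobodunzebmav/ → fenuobodunzebmaf.

fenuobodunzebmaf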